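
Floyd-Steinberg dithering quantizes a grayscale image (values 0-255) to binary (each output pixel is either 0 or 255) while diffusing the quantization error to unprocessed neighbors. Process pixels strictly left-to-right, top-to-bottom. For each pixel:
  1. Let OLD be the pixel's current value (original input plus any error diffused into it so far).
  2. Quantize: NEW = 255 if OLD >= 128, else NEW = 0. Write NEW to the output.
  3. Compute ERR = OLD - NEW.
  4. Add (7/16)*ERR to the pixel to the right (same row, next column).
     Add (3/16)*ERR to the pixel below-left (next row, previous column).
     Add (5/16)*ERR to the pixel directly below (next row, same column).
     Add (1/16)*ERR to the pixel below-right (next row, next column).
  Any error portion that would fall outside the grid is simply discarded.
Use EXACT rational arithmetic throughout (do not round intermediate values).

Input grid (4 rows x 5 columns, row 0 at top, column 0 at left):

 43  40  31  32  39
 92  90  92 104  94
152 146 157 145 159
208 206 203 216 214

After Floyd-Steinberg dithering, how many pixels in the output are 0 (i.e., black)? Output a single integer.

Answer: 10

Derivation:
(0,0): OLD=43 → NEW=0, ERR=43
(0,1): OLD=941/16 → NEW=0, ERR=941/16
(0,2): OLD=14523/256 → NEW=0, ERR=14523/256
(0,3): OLD=232733/4096 → NEW=0, ERR=232733/4096
(0,4): OLD=4185035/65536 → NEW=0, ERR=4185035/65536
(1,0): OLD=29815/256 → NEW=0, ERR=29815/256
(1,1): OLD=353601/2048 → NEW=255, ERR=-168639/2048
(1,2): OLD=5769301/65536 → NEW=0, ERR=5769301/65536
(1,3): OLD=46082161/262144 → NEW=255, ERR=-20764559/262144
(1,4): OLD=347508275/4194304 → NEW=0, ERR=347508275/4194304
(2,0): OLD=5667419/32768 → NEW=255, ERR=-2688421/32768
(2,1): OLD=113412505/1048576 → NEW=0, ERR=113412505/1048576
(2,2): OLD=3553936651/16777216 → NEW=255, ERR=-724253429/16777216
(2,3): OLD=32855748593/268435456 → NEW=0, ERR=32855748593/268435456
(2,4): OLD=1002829779799/4294967296 → NEW=255, ERR=-92386880681/4294967296
(3,0): OLD=3399751083/16777216 → NEW=255, ERR=-878438997/16777216
(3,1): OLD=27336199759/134217728 → NEW=255, ERR=-6889320881/134217728
(3,2): OLD=845088441493/4294967296 → NEW=255, ERR=-250128218987/4294967296
(3,3): OLD=1907299976205/8589934592 → NEW=255, ERR=-283133344755/8589934592
(3,4): OLD=27557517777889/137438953472 → NEW=255, ERR=-7489415357471/137438953472
Output grid:
  Row 0: .....  (5 black, running=5)
  Row 1: .#.#.  (3 black, running=8)
  Row 2: #.#.#  (2 black, running=10)
  Row 3: #####  (0 black, running=10)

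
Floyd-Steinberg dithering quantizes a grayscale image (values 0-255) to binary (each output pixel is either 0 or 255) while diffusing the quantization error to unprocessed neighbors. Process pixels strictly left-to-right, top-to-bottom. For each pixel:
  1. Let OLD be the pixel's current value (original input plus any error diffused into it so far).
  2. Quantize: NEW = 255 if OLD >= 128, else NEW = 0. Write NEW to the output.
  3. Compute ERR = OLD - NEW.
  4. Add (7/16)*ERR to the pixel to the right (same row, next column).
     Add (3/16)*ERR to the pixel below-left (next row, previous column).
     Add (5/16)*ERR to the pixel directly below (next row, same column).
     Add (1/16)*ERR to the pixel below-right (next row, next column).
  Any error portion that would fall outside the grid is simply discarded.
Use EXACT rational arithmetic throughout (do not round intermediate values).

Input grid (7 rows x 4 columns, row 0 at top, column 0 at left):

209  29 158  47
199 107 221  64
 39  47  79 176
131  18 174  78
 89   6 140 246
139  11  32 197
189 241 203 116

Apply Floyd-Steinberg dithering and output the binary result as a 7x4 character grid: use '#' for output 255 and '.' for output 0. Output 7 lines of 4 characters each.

Answer: #.#.
#.#.
...#
#.#.
..##
#..#
###.

Derivation:
(0,0): OLD=209 → NEW=255, ERR=-46
(0,1): OLD=71/8 → NEW=0, ERR=71/8
(0,2): OLD=20721/128 → NEW=255, ERR=-11919/128
(0,3): OLD=12823/2048 → NEW=0, ERR=12823/2048
(1,0): OLD=23845/128 → NEW=255, ERR=-8795/128
(1,1): OLD=60803/1024 → NEW=0, ERR=60803/1024
(1,2): OLD=7196095/32768 → NEW=255, ERR=-1159745/32768
(1,3): OLD=23410793/524288 → NEW=0, ERR=23410793/524288
(2,0): OLD=469585/16384 → NEW=0, ERR=469585/16384
(2,1): OLD=35213451/524288 → NEW=0, ERR=35213451/524288
(2,2): OLD=114722263/1048576 → NEW=0, ERR=114722263/1048576
(2,3): OLD=3952841947/16777216 → NEW=255, ERR=-325348133/16777216
(3,0): OLD=1279681601/8388608 → NEW=255, ERR=-859413439/8388608
(3,1): OLD=2210862943/134217728 → NEW=0, ERR=2210862943/134217728
(3,2): OLD=463766731937/2147483648 → NEW=255, ERR=-83841598303/2147483648
(3,3): OLD=2119896794087/34359738368 → NEW=0, ERR=2119896794087/34359738368
(4,0): OLD=129005558381/2147483648 → NEW=0, ERR=129005558381/2147483648
(4,1): OLD=407265869511/17179869184 → NEW=0, ERR=407265869511/17179869184
(4,2): OLD=82885879548903/549755813888 → NEW=255, ERR=-57301852992537/549755813888
(4,3): OLD=1910854206876801/8796093022208 → NEW=255, ERR=-332149513786239/8796093022208
(5,0): OLD=44590049008989/274877906944 → NEW=255, ERR=-25503817261731/274877906944
(5,1): OLD=-334014015330261/8796093022208 → NEW=0, ERR=-334014015330261/8796093022208
(5,2): OLD=-100205472984793/4398046511104 → NEW=0, ERR=-100205472984793/4398046511104
(5,3): OLD=23744831367400727/140737488355328 → NEW=255, ERR=-12143228163207913/140737488355328
(6,0): OLD=21516732491289249/140737488355328 → NEW=255, ERR=-14371327039319391/140737488355328
(6,1): OLD=392685664751941751/2251799813685248 → NEW=255, ERR=-181523287737796489/2251799813685248
(6,2): OLD=5118274230085513361/36028797018963968 → NEW=255, ERR=-4069069009750298479/36028797018963968
(6,3): OLD=22021748915347482359/576460752303423488 → NEW=0, ERR=22021748915347482359/576460752303423488
Row 0: #.#.
Row 1: #.#.
Row 2: ...#
Row 3: #.#.
Row 4: ..##
Row 5: #..#
Row 6: ###.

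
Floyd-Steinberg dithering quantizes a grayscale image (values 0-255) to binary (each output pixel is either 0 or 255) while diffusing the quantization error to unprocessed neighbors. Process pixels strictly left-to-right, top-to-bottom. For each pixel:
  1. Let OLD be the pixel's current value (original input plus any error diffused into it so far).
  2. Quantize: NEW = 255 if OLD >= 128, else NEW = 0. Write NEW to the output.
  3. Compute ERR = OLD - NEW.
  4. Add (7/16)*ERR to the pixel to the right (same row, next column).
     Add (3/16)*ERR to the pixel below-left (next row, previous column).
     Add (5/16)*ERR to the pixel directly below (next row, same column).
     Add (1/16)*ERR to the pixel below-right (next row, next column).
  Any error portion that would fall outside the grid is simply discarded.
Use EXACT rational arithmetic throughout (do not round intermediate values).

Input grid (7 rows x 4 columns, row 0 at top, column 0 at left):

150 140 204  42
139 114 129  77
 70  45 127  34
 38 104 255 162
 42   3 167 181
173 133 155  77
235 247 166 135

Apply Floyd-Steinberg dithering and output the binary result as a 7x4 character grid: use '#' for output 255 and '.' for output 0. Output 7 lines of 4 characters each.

(0,0): OLD=150 → NEW=255, ERR=-105
(0,1): OLD=1505/16 → NEW=0, ERR=1505/16
(0,2): OLD=62759/256 → NEW=255, ERR=-2521/256
(0,3): OLD=154385/4096 → NEW=0, ERR=154385/4096
(1,0): OLD=31699/256 → NEW=0, ERR=31699/256
(1,1): OLD=387397/2048 → NEW=255, ERR=-134843/2048
(1,2): OLD=7213097/65536 → NEW=0, ERR=7213097/65536
(1,3): OLD=142937455/1048576 → NEW=255, ERR=-124449425/1048576
(2,0): OLD=3157191/32768 → NEW=0, ERR=3157191/32768
(2,1): OLD=99565949/1048576 → NEW=0, ERR=99565949/1048576
(2,2): OLD=370290993/2097152 → NEW=255, ERR=-164482767/2097152
(2,3): OLD=-1024203827/33554432 → NEW=0, ERR=-1024203827/33554432
(3,0): OLD=1441382615/16777216 → NEW=0, ERR=1441382615/16777216
(3,1): OLD=43641137033/268435456 → NEW=255, ERR=-24809904247/268435456
(3,2): OLD=817186350967/4294967296 → NEW=255, ERR=-278030309513/4294967296
(3,3): OLD=8193991908545/68719476736 → NEW=0, ERR=8193991908545/68719476736
(4,0): OLD=221269522891/4294967296 → NEW=0, ERR=221269522891/4294967296
(4,1): OLD=-347422114207/34359738368 → NEW=0, ERR=-347422114207/34359738368
(4,2): OLD=174742747717057/1099511627776 → NEW=255, ERR=-105632717365823/1099511627776
(4,3): OLD=3029100245926807/17592186044416 → NEW=255, ERR=-1456907195399273/17592186044416
(5,0): OLD=102916270375643/549755813888 → NEW=255, ERR=-37271462165797/549755813888
(5,1): OLD=1502119581075677/17592186044416 → NEW=0, ERR=1502119581075677/17592186044416
(5,2): OLD=1285757479991993/8796093022208 → NEW=255, ERR=-957246240671047/8796093022208
(5,3): OLD=-702533617523679/281474976710656 → NEW=0, ERR=-702533617523679/281474976710656
(6,0): OLD=64689544323703671/281474976710656 → NEW=255, ERR=-7086574737513609/281474976710656
(6,1): OLD=1071974023550662833/4503599627370496 → NEW=255, ERR=-76443881428813647/4503599627370496
(6,2): OLD=9326724063290698247/72057594037927936 → NEW=255, ERR=-9047962416380925433/72057594037927936
(6,3): OLD=83567661973250337585/1152921504606846976 → NEW=0, ERR=83567661973250337585/1152921504606846976
Row 0: #.#.
Row 1: .#.#
Row 2: ..#.
Row 3: .##.
Row 4: ..##
Row 5: #.#.
Row 6: ###.

Answer: #.#.
.#.#
..#.
.##.
..##
#.#.
###.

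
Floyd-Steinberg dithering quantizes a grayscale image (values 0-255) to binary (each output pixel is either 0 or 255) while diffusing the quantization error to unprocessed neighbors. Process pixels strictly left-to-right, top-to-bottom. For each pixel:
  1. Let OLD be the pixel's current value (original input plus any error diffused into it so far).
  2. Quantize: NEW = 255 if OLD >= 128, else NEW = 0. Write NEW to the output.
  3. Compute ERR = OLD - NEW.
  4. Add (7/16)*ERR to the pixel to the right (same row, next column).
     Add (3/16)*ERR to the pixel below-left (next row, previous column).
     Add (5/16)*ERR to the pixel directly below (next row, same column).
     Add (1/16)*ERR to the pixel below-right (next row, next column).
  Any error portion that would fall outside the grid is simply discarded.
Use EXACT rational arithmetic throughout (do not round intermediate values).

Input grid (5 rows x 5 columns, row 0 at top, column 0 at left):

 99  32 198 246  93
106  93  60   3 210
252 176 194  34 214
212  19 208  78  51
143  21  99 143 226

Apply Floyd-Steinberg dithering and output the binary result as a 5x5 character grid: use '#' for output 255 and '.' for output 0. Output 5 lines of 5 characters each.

Answer: ..##.
#...#
###.#
#.#..
...##

Derivation:
(0,0): OLD=99 → NEW=0, ERR=99
(0,1): OLD=1205/16 → NEW=0, ERR=1205/16
(0,2): OLD=59123/256 → NEW=255, ERR=-6157/256
(0,3): OLD=964517/4096 → NEW=255, ERR=-79963/4096
(0,4): OLD=5535107/65536 → NEW=0, ERR=5535107/65536
(1,0): OLD=38671/256 → NEW=255, ERR=-26609/256
(1,1): OLD=148969/2048 → NEW=0, ERR=148969/2048
(1,2): OLD=5593757/65536 → NEW=0, ERR=5593757/65536
(1,3): OLD=12733529/262144 → NEW=0, ERR=12733529/262144
(1,4): OLD=1075523051/4194304 → NEW=255, ERR=5975531/4194304
(2,0): OLD=7640083/32768 → NEW=255, ERR=-715757/32768
(2,1): OLD=208333185/1048576 → NEW=255, ERR=-59053695/1048576
(2,2): OLD=3517979075/16777216 → NEW=255, ERR=-760211005/16777216
(2,3): OLD=9383765913/268435456 → NEW=0, ERR=9383765913/268435456
(2,4): OLD=999760666351/4294967296 → NEW=255, ERR=-95455994129/4294967296
(3,0): OLD=3265087587/16777216 → NEW=255, ERR=-1013102493/16777216
(3,1): OLD=-4681419993/134217728 → NEW=0, ERR=-4681419993/134217728
(3,2): OLD=780029989085/4294967296 → NEW=255, ERR=-315186671395/4294967296
(3,3): OLD=427941469877/8589934592 → NEW=0, ERR=427941469877/8589934592
(3,4): OLD=9350697484137/137438953472 → NEW=0, ERR=9350697484137/137438953472
(4,0): OLD=252521801965/2147483648 → NEW=0, ERR=252521801965/2147483648
(4,1): OLD=3024472787693/68719476736 → NEW=0, ERR=3024472787693/68719476736
(4,2): OLD=112681735192707/1099511627776 → NEW=0, ERR=112681735192707/1099511627776
(4,3): OLD=3722066243163885/17592186044416 → NEW=255, ERR=-763941198162195/17592186044416
(4,4): OLD=65126626869628667/281474976710656 → NEW=255, ERR=-6649492191588613/281474976710656
Row 0: ..##.
Row 1: #...#
Row 2: ###.#
Row 3: #.#..
Row 4: ...##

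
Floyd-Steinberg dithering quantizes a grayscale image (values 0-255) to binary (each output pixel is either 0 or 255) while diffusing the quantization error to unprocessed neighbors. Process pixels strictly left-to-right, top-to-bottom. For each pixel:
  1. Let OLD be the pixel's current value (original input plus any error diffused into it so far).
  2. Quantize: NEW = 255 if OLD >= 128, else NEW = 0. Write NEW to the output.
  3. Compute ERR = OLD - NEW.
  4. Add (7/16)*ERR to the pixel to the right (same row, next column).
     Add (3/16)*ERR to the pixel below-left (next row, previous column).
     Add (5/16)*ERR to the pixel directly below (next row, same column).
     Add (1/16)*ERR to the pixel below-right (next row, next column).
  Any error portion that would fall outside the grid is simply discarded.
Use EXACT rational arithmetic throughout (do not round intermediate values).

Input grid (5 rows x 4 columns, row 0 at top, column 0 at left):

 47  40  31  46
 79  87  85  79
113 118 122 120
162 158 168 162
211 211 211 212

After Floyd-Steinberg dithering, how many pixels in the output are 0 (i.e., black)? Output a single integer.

Answer: 10

Derivation:
(0,0): OLD=47 → NEW=0, ERR=47
(0,1): OLD=969/16 → NEW=0, ERR=969/16
(0,2): OLD=14719/256 → NEW=0, ERR=14719/256
(0,3): OLD=291449/4096 → NEW=0, ERR=291449/4096
(1,0): OLD=26891/256 → NEW=0, ERR=26891/256
(1,1): OLD=339149/2048 → NEW=255, ERR=-183091/2048
(1,2): OLD=5307217/65536 → NEW=0, ERR=5307217/65536
(1,3): OLD=147072007/1048576 → NEW=255, ERR=-120314873/1048576
(2,0): OLD=4229151/32768 → NEW=255, ERR=-4126689/32768
(2,1): OLD=59469509/1048576 → NEW=0, ERR=59469509/1048576
(2,2): OLD=304124633/2097152 → NEW=255, ERR=-230649127/2097152
(2,3): OLD=1378670165/33554432 → NEW=0, ERR=1378670165/33554432
(3,0): OLD=2236047279/16777216 → NEW=255, ERR=-2042142801/16777216
(3,1): OLD=25226919345/268435456 → NEW=0, ERR=25226919345/268435456
(3,2): OLD=798839778127/4294967296 → NEW=255, ERR=-296376882353/4294967296
(3,3): OLD=9467896548265/68719476736 → NEW=255, ERR=-8055570019415/68719476736
(4,0): OLD=818547433411/4294967296 → NEW=255, ERR=-276669227069/4294967296
(4,1): OLD=6584679672649/34359738368 → NEW=255, ERR=-2177053611191/34359738368
(4,2): OLD=160099433609897/1099511627776 → NEW=255, ERR=-120276031472983/1099511627776
(4,3): OLD=2167293137669743/17592186044416 → NEW=0, ERR=2167293137669743/17592186044416
Output grid:
  Row 0: ....  (4 black, running=4)
  Row 1: .#.#  (2 black, running=6)
  Row 2: #.#.  (2 black, running=8)
  Row 3: #.##  (1 black, running=9)
  Row 4: ###.  (1 black, running=10)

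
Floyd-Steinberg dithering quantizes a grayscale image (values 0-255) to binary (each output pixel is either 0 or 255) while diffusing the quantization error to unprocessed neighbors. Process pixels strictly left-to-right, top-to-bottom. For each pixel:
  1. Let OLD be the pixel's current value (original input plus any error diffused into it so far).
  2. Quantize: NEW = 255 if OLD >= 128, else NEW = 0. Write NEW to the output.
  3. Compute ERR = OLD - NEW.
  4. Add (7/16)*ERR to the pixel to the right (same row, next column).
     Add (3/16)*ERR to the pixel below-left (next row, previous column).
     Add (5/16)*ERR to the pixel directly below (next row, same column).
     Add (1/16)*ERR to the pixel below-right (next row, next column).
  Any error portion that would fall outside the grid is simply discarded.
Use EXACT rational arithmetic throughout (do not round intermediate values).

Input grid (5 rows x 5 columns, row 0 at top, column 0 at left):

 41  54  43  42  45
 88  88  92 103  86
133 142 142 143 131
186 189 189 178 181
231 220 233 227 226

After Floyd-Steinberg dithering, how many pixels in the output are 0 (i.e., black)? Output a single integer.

Answer: 11

Derivation:
(0,0): OLD=41 → NEW=0, ERR=41
(0,1): OLD=1151/16 → NEW=0, ERR=1151/16
(0,2): OLD=19065/256 → NEW=0, ERR=19065/256
(0,3): OLD=305487/4096 → NEW=0, ERR=305487/4096
(0,4): OLD=5087529/65536 → NEW=0, ERR=5087529/65536
(1,0): OLD=29261/256 → NEW=0, ERR=29261/256
(1,1): OLD=362523/2048 → NEW=255, ERR=-159717/2048
(1,2): OLD=6529591/65536 → NEW=0, ERR=6529591/65536
(1,3): OLD=49573163/262144 → NEW=255, ERR=-17273557/262144
(1,4): OLD=361096993/4194304 → NEW=0, ERR=361096993/4194304
(2,0): OLD=5049433/32768 → NEW=255, ERR=-3306407/32768
(2,1): OLD=104132963/1048576 → NEW=0, ERR=104132963/1048576
(2,2): OLD=3344604905/16777216 → NEW=255, ERR=-933585175/16777216
(2,3): OLD=32328374955/268435456 → NEW=0, ERR=32328374955/268435456
(2,4): OLD=886802255853/4294967296 → NEW=255, ERR=-208414404627/4294967296
(3,0): OLD=2903935945/16777216 → NEW=255, ERR=-1374254135/16777216
(3,1): OLD=22475761685/134217728 → NEW=255, ERR=-11749758955/134217728
(3,2): OLD=696208542967/4294967296 → NEW=255, ERR=-399008117513/4294967296
(3,3): OLD=1395129876767/8589934592 → NEW=255, ERR=-795303444193/8589934592
(3,4): OLD=18259690421371/137438953472 → NEW=255, ERR=-16787242713989/137438953472
(4,0): OLD=405849280423/2147483648 → NEW=255, ERR=-141759049817/2147483648
(4,1): OLD=9704863340583/68719476736 → NEW=255, ERR=-7818603227097/68719476736
(4,2): OLD=144432178035497/1099511627776 → NEW=255, ERR=-135943287047383/1099511627776
(4,3): OLD=2027789115248167/17592186044416 → NEW=0, ERR=2027789115248167/17592186044416
(4,4): OLD=65435251752685201/281474976710656 → NEW=255, ERR=-6340867308532079/281474976710656
Output grid:
  Row 0: .....  (5 black, running=5)
  Row 1: .#.#.  (3 black, running=8)
  Row 2: #.#.#  (2 black, running=10)
  Row 3: #####  (0 black, running=10)
  Row 4: ###.#  (1 black, running=11)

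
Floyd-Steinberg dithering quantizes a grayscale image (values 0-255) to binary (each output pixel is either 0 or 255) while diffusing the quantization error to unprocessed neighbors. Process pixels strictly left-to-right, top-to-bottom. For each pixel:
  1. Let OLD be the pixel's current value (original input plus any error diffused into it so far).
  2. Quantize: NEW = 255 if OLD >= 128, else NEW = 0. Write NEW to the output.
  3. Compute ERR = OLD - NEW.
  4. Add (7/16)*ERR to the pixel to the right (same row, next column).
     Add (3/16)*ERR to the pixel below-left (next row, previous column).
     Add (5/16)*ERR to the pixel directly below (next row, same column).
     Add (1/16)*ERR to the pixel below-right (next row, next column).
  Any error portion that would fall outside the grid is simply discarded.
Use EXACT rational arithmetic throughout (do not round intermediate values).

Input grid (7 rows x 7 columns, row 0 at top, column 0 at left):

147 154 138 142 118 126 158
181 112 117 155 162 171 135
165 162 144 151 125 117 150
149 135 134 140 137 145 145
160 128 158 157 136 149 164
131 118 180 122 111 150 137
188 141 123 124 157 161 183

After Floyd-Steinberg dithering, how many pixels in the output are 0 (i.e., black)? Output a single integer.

(0,0): OLD=147 → NEW=255, ERR=-108
(0,1): OLD=427/4 → NEW=0, ERR=427/4
(0,2): OLD=11821/64 → NEW=255, ERR=-4499/64
(0,3): OLD=113915/1024 → NEW=0, ERR=113915/1024
(0,4): OLD=2730717/16384 → NEW=255, ERR=-1447203/16384
(0,5): OLD=22899723/262144 → NEW=0, ERR=22899723/262144
(0,6): OLD=822998093/4194304 → NEW=255, ERR=-246549427/4194304
(1,0): OLD=10705/64 → NEW=255, ERR=-5615/64
(1,1): OLD=44567/512 → NEW=0, ERR=44567/512
(1,2): OLD=2632003/16384 → NEW=255, ERR=-1545917/16384
(1,3): OLD=8357687/65536 → NEW=0, ERR=8357687/65536
(1,4): OLD=895577653/4194304 → NEW=255, ERR=-173969867/4194304
(1,5): OLD=5489836133/33554432 → NEW=255, ERR=-3066544027/33554432
(1,6): OLD=44080952395/536870912 → NEW=0, ERR=44080952395/536870912
(2,0): OLD=1260781/8192 → NEW=255, ERR=-828179/8192
(2,1): OLD=31928351/262144 → NEW=0, ERR=31928351/262144
(2,2): OLD=826915421/4194304 → NEW=255, ERR=-242632099/4194304
(2,3): OLD=5095904629/33554432 → NEW=255, ERR=-3460475531/33554432
(2,4): OLD=15503122133/268435456 → NEW=0, ERR=15503122133/268435456
(2,5): OLD=1086717249175/8589934592 → NEW=0, ERR=1086717249175/8589934592
(2,6): OLD=30964304685713/137438953472 → NEW=255, ERR=-4082628449647/137438953472
(3,0): OLD=588227709/4194304 → NEW=255, ERR=-481319811/4194304
(3,1): OLD=3546401049/33554432 → NEW=0, ERR=3546401049/33554432
(3,2): OLD=40382813963/268435456 → NEW=255, ERR=-28068227317/268435456
(3,3): OLD=74344930261/1073741824 → NEW=0, ERR=74344930261/1073741824
(3,4): OLD=27847222273149/137438953472 → NEW=255, ERR=-7199710862211/137438953472
(3,5): OLD=175543744568359/1099511627776 → NEW=255, ERR=-104831720514521/1099511627776
(3,6): OLD=1792839602747193/17592186044416 → NEW=0, ERR=1792839602747193/17592186044416
(4,0): OLD=77285756627/536870912 → NEW=255, ERR=-59616325933/536870912
(4,1): OLD=735891130455/8589934592 → NEW=0, ERR=735891130455/8589934592
(4,2): OLD=25067833185849/137438953472 → NEW=255, ERR=-9979099949511/137438953472
(4,3): OLD=143501820934595/1099511627776 → NEW=255, ERR=-136873644148285/1099511627776
(4,4): OLD=454033702778921/8796093022208 → NEW=0, ERR=454033702778921/8796093022208
(4,5): OLD=44366661545509529/281474976710656 → NEW=255, ERR=-27409457515707751/281474976710656
(4,6): OLD=663314384046865151/4503599627370496 → NEW=255, ERR=-485103520932611329/4503599627370496
(5,0): OLD=15442870221557/137438953472 → NEW=0, ERR=15442870221557/137438953472
(5,1): OLD=190628523427527/1099511627776 → NEW=255, ERR=-89746941655353/1099511627776
(5,2): OLD=911387015340177/8796093022208 → NEW=0, ERR=911387015340177/8796093022208
(5,3): OLD=9399087816183957/70368744177664 → NEW=255, ERR=-8544941949120363/70368744177664
(5,4): OLD=216018551058298039/4503599627370496 → NEW=0, ERR=216018551058298039/4503599627370496
(5,5): OLD=4452583527432815079/36028797018963968 → NEW=0, ERR=4452583527432815079/36028797018963968
(5,6): OLD=87230656358283678121/576460752303423488 → NEW=255, ERR=-59766835479089311319/576460752303423488
(6,0): OLD=3655804960246429/17592186044416 → NEW=255, ERR=-830202481079651/17592186044416
(6,1): OLD=34141808496617057/281474976710656 → NEW=0, ERR=34141808496617057/281474976710656
(6,2): OLD=813242815644104003/4503599627370496 → NEW=255, ERR=-335175089335372477/4503599627370496
(6,3): OLD=2484610208333002653/36028797018963968 → NEW=0, ERR=2484610208333002653/36028797018963968
(6,4): OLD=15690011489581155891/72057594037927936 → NEW=255, ERR=-2684674990090467789/72057594037927936
(6,5): OLD=1539177648781372130259/9223372036854775808 → NEW=255, ERR=-812782220616595700781/9223372036854775808
(6,6): OLD=17675072324290269415061/147573952589676412928 → NEW=0, ERR=17675072324290269415061/147573952589676412928
Output grid:
  Row 0: #.#.#.#  (3 black, running=3)
  Row 1: #.#.##.  (3 black, running=6)
  Row 2: #.##..#  (3 black, running=9)
  Row 3: #.#.##.  (3 black, running=12)
  Row 4: #.##.##  (2 black, running=14)
  Row 5: .#.#..#  (4 black, running=18)
  Row 6: #.#.##.  (3 black, running=21)

Answer: 21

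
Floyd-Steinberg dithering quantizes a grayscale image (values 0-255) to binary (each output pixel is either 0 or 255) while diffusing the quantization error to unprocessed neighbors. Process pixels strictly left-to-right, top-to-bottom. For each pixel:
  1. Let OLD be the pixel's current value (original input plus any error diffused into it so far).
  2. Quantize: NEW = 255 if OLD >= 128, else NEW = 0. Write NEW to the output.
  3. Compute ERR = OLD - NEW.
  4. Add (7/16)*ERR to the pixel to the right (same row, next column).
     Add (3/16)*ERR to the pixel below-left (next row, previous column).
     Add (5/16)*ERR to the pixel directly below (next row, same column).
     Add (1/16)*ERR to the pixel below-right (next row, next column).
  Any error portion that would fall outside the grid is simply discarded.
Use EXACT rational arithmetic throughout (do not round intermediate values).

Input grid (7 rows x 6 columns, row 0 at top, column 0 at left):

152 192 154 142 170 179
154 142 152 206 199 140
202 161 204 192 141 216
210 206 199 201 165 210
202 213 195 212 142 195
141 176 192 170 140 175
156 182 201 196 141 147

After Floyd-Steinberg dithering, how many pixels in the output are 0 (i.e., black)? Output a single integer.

Answer: 12

Derivation:
(0,0): OLD=152 → NEW=255, ERR=-103
(0,1): OLD=2351/16 → NEW=255, ERR=-1729/16
(0,2): OLD=27321/256 → NEW=0, ERR=27321/256
(0,3): OLD=772879/4096 → NEW=255, ERR=-271601/4096
(0,4): OLD=9239913/65536 → NEW=255, ERR=-7471767/65536
(0,5): OLD=135392735/1048576 → NEW=255, ERR=-131994145/1048576
(1,0): OLD=25997/256 → NEW=0, ERR=25997/256
(1,1): OLD=340443/2048 → NEW=255, ERR=-181797/2048
(1,2): OLD=8344567/65536 → NEW=0, ERR=8344567/65536
(1,3): OLD=59317355/262144 → NEW=255, ERR=-7529365/262144
(1,4): OLD=2064590113/16777216 → NEW=0, ERR=2064590113/16777216
(1,5): OLD=39560790679/268435456 → NEW=255, ERR=-28890250601/268435456
(2,0): OLD=7113625/32768 → NEW=255, ERR=-1242215/32768
(2,1): OLD=154031139/1048576 → NEW=255, ERR=-113355741/1048576
(2,2): OLD=3113194793/16777216 → NEW=255, ERR=-1164995287/16777216
(2,3): OLD=24652611617/134217728 → NEW=255, ERR=-9572909023/134217728
(2,4): OLD=542356049891/4294967296 → NEW=0, ERR=542356049891/4294967296
(2,5): OLD=16857214345061/68719476736 → NEW=255, ERR=-666252222619/68719476736
(3,0): OLD=2984393737/16777216 → NEW=255, ERR=-1293796343/16777216
(3,1): OLD=16520835157/134217728 → NEW=0, ERR=16520835157/134217728
(3,2): OLD=226583509327/1073741824 → NEW=255, ERR=-47220655793/1073741824
(3,3): OLD=12287600374253/68719476736 → NEW=255, ERR=-5235866193427/68719476736
(3,4): OLD=90628376566349/549755813888 → NEW=255, ERR=-49559355975091/549755813888
(3,5): OLD=1543035528319331/8796093022208 → NEW=255, ERR=-699968192343709/8796093022208
(4,0): OLD=431602348647/2147483648 → NEW=255, ERR=-116005981593/2147483648
(4,1): OLD=7379319347131/34359738368 → NEW=255, ERR=-1382413936709/34359738368
(4,2): OLD=172691431468737/1099511627776 → NEW=255, ERR=-107684033614143/1099511627776
(4,3): OLD=2211175823260453/17592186044416 → NEW=0, ERR=2211175823260453/17592186044416
(4,4): OLD=41977989600142197/281474976710656 → NEW=255, ERR=-29798129461075083/281474976710656
(4,5): OLD=532245720075481107/4503599627370496 → NEW=0, ERR=532245720075481107/4503599627370496
(5,0): OLD=64087849420641/549755813888 → NEW=0, ERR=64087849420641/549755813888
(5,1): OLD=3389821242414705/17592186044416 → NEW=255, ERR=-1096186198911375/17592186044416
(5,2): OLD=21840450490560619/140737488355328 → NEW=255, ERR=-14047609040048021/140737488355328
(5,3): OLD=628877974964702409/4503599627370496 → NEW=255, ERR=-519539930014774071/4503599627370496
(5,4): OLD=778778933662700649/9007199254740992 → NEW=0, ERR=778778933662700649/9007199254740992
(5,5): OLD=35040527506914090557/144115188075855872 → NEW=255, ERR=-1708845452429156803/144115188075855872
(6,0): OLD=50875593677430771/281474976710656 → NEW=255, ERR=-20900525383786509/281474976710656
(6,1): OLD=534183883245094775/4503599627370496 → NEW=0, ERR=534183883245094775/4503599627370496
(6,2): OLD=3534000670241465247/18014398509481984 → NEW=255, ERR=-1059670949676440673/18014398509481984
(6,3): OLD=41559238122554992899/288230376151711744 → NEW=255, ERR=-31939507796131501821/288230376151711744
(6,4): OLD=507772175175852804195/4611686018427387904 → NEW=0, ERR=507772175175852804195/4611686018427387904
(6,5): OLD=14526410283218823623381/73786976294838206464 → NEW=255, ERR=-4289268671964919024939/73786976294838206464
Output grid:
  Row 0: ##.###  (1 black, running=1)
  Row 1: .#.#.#  (3 black, running=4)
  Row 2: ####.#  (1 black, running=5)
  Row 3: #.####  (1 black, running=6)
  Row 4: ###.#.  (2 black, running=8)
  Row 5: .###.#  (2 black, running=10)
  Row 6: #.##.#  (2 black, running=12)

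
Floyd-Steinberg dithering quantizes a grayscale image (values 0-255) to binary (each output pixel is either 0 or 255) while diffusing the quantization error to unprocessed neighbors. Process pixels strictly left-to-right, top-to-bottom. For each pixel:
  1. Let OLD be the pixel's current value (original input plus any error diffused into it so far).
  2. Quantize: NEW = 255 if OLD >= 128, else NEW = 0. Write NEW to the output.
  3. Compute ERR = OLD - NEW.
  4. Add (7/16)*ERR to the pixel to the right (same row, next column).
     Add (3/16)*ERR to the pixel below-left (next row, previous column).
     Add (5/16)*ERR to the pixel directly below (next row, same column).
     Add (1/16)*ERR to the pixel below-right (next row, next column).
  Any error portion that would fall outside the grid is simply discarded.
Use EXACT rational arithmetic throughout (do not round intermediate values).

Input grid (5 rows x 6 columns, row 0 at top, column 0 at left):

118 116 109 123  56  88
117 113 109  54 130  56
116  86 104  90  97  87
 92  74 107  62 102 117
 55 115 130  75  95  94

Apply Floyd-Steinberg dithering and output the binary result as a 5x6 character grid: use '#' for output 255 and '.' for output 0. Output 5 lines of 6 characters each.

(0,0): OLD=118 → NEW=0, ERR=118
(0,1): OLD=1341/8 → NEW=255, ERR=-699/8
(0,2): OLD=9059/128 → NEW=0, ERR=9059/128
(0,3): OLD=315317/2048 → NEW=255, ERR=-206923/2048
(0,4): OLD=386547/32768 → NEW=0, ERR=386547/32768
(0,5): OLD=48843173/524288 → NEW=0, ERR=48843173/524288
(1,0): OLD=17599/128 → NEW=255, ERR=-15041/128
(1,1): OLD=56249/1024 → NEW=0, ERR=56249/1024
(1,2): OLD=4284205/32768 → NEW=255, ERR=-4071635/32768
(1,3): OLD=-3316247/131072 → NEW=0, ERR=-3316247/131072
(1,4): OLD=1122145115/8388608 → NEW=255, ERR=-1016949925/8388608
(1,5): OLD=4403953165/134217728 → NEW=0, ERR=4403953165/134217728
(2,0): OLD=1467651/16384 → NEW=0, ERR=1467651/16384
(2,1): OLD=58570321/524288 → NEW=0, ERR=58570321/524288
(2,2): OLD=945681203/8388608 → NEW=0, ERR=945681203/8388608
(2,3): OLD=6772488283/67108864 → NEW=0, ERR=6772488283/67108864
(2,4): OLD=231580778385/2147483648 → NEW=0, ERR=231580778385/2147483648
(2,5): OLD=4702339759111/34359738368 → NEW=255, ERR=-4059393524729/34359738368
(3,0): OLD=1182287059/8388608 → NEW=255, ERR=-956807981/8388608
(3,1): OLD=5754281303/67108864 → NEW=0, ERR=5754281303/67108864
(3,2): OLD=110406029173/536870912 → NEW=255, ERR=-26496053387/536870912
(3,3): OLD=3408849132383/34359738368 → NEW=0, ERR=3408849132383/34359738368
(3,4): OLD=44876416320383/274877906944 → NEW=255, ERR=-25217449950337/274877906944
(3,5): OLD=205315890790929/4398046511104 → NEW=0, ERR=205315890790929/4398046511104
(4,0): OLD=38046324989/1073741824 → NEW=0, ERR=38046324989/1073741824
(4,1): OLD=2420903993433/17179869184 → NEW=255, ERR=-1959962648487/17179869184
(4,2): OLD=48722781067067/549755813888 → NEW=0, ERR=48722781067067/549755813888
(4,3): OLD=1095037716355399/8796093022208 → NEW=0, ERR=1095037716355399/8796093022208
(4,4): OLD=19105094138825655/140737488355328 → NEW=255, ERR=-16782965391782985/140737488355328
(4,5): OLD=114127632895908513/2251799813685248 → NEW=0, ERR=114127632895908513/2251799813685248
Row 0: .#.#..
Row 1: #.#.#.
Row 2: .....#
Row 3: #.#.#.
Row 4: .#..#.

Answer: .#.#..
#.#.#.
.....#
#.#.#.
.#..#.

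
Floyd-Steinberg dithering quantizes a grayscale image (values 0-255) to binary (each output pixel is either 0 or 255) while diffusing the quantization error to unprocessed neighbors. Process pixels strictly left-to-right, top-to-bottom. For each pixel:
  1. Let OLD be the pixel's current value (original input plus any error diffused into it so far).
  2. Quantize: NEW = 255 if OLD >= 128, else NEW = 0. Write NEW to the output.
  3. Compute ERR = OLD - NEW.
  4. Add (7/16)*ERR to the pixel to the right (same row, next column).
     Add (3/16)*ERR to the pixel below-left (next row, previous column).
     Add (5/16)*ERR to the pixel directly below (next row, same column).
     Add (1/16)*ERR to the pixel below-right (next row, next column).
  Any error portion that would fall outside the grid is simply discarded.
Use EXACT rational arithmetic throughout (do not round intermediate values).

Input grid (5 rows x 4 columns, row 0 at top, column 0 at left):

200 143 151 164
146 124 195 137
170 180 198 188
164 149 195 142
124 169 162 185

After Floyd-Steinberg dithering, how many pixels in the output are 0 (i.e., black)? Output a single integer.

(0,0): OLD=200 → NEW=255, ERR=-55
(0,1): OLD=1903/16 → NEW=0, ERR=1903/16
(0,2): OLD=51977/256 → NEW=255, ERR=-13303/256
(0,3): OLD=578623/4096 → NEW=255, ERR=-465857/4096
(1,0): OLD=38685/256 → NEW=255, ERR=-26595/256
(1,1): OLD=209995/2048 → NEW=0, ERR=209995/2048
(1,2): OLD=13744807/65536 → NEW=255, ERR=-2966873/65536
(1,3): OLD=82212673/1048576 → NEW=0, ERR=82212673/1048576
(2,0): OLD=5136745/32768 → NEW=255, ERR=-3219095/32768
(2,1): OLD=161566611/1048576 → NEW=255, ERR=-105820269/1048576
(2,2): OLD=337244063/2097152 → NEW=255, ERR=-197529697/2097152
(2,3): OLD=5652712131/33554432 → NEW=255, ERR=-2903668029/33554432
(3,0): OLD=1918947417/16777216 → NEW=0, ERR=1918947417/16777216
(3,1): OLD=38575003975/268435456 → NEW=255, ERR=-29876037305/268435456
(3,2): OLD=405189333945/4294967296 → NEW=0, ERR=405189333945/4294967296
(3,3): OLD=10331602676111/68719476736 → NEW=255, ERR=-7191863891569/68719476736
(4,0): OLD=596463626149/4294967296 → NEW=255, ERR=-498753034331/4294967296
(4,1): OLD=3719527942127/34359738368 → NEW=0, ERR=3719527942127/34359738368
(4,2): OLD=233385564380303/1099511627776 → NEW=255, ERR=-46989900702577/1099511627776
(4,3): OLD=2454004471463321/17592186044416 → NEW=255, ERR=-2032002969862759/17592186044416
Output grid:
  Row 0: #.##  (1 black, running=1)
  Row 1: #.#.  (2 black, running=3)
  Row 2: ####  (0 black, running=3)
  Row 3: .#.#  (2 black, running=5)
  Row 4: #.##  (1 black, running=6)

Answer: 6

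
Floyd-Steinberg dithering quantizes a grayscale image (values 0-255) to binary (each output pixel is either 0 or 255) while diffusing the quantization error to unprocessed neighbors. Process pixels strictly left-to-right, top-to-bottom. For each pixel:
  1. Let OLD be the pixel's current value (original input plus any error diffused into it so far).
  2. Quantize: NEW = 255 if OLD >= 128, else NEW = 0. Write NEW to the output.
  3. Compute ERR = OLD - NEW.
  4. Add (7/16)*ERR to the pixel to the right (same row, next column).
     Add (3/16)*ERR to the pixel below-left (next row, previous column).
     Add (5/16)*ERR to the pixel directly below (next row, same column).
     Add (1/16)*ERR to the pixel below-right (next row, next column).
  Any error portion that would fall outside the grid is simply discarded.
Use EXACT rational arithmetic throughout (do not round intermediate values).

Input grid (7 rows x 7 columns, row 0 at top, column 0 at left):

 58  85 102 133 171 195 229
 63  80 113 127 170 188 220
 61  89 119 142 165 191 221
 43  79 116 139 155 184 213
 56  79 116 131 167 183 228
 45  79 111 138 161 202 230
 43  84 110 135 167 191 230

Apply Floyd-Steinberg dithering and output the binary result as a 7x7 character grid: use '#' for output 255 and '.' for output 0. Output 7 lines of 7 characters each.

(0,0): OLD=58 → NEW=0, ERR=58
(0,1): OLD=883/8 → NEW=0, ERR=883/8
(0,2): OLD=19237/128 → NEW=255, ERR=-13403/128
(0,3): OLD=178563/2048 → NEW=0, ERR=178563/2048
(0,4): OLD=6853269/32768 → NEW=255, ERR=-1502571/32768
(0,5): OLD=91718163/524288 → NEW=255, ERR=-41975277/524288
(0,6): OLD=1627164293/8388608 → NEW=255, ERR=-511930747/8388608
(1,0): OLD=13033/128 → NEW=0, ERR=13033/128
(1,1): OLD=146463/1024 → NEW=255, ERR=-114657/1024
(1,2): OLD=1787083/32768 → NEW=0, ERR=1787083/32768
(1,3): OLD=21360079/131072 → NEW=255, ERR=-12063281/131072
(1,4): OLD=887872109/8388608 → NEW=0, ERR=887872109/8388608
(1,5): OLD=13084782525/67108864 → NEW=255, ERR=-4027977795/67108864
(1,6): OLD=182177291379/1073741824 → NEW=255, ERR=-91626873741/1073741824
(2,0): OLD=1176773/16384 → NEW=0, ERR=1176773/16384
(2,1): OLD=53489031/524288 → NEW=0, ERR=53489031/524288
(2,2): OLD=1312170453/8388608 → NEW=255, ERR=-826924587/8388608
(2,3): OLD=6265652461/67108864 → NEW=0, ERR=6265652461/67108864
(2,4): OLD=119140759645/536870912 → NEW=255, ERR=-17761322915/536870912
(2,5): OLD=2549225278463/17179869184 → NEW=255, ERR=-1831641363457/17179869184
(2,6): OLD=39565215675625/274877906944 → NEW=255, ERR=-30528650595095/274877906944
(3,0): OLD=709460917/8388608 → NEW=0, ERR=709460917/8388608
(3,1): OLD=8985141713/67108864 → NEW=255, ERR=-8127618607/67108864
(3,2): OLD=30113645603/536870912 → NEW=0, ERR=30113645603/536870912
(3,3): OLD=387303845909/2147483648 → NEW=255, ERR=-160304484331/2147483648
(3,4): OLD=26896295727029/274877906944 → NEW=0, ERR=26896295727029/274877906944
(3,5): OLD=375151784969007/2199023255552 → NEW=255, ERR=-185599145196753/2199023255552
(3,6): OLD=4739481120217649/35184372088832 → NEW=255, ERR=-4232533762434511/35184372088832
(4,0): OLD=64125123003/1073741824 → NEW=0, ERR=64125123003/1073741824
(4,1): OLD=1427368908991/17179869184 → NEW=0, ERR=1427368908991/17179869184
(4,2): OLD=40767624877585/274877906944 → NEW=255, ERR=-29326241393135/274877906944
(4,3): OLD=182186303480331/2199023255552 → NEW=0, ERR=182186303480331/2199023255552
(4,4): OLD=3752998432366609/17592186044416 → NEW=255, ERR=-733009008959471/17592186044416
(4,5): OLD=68654908300683441/562949953421312 → NEW=0, ERR=68654908300683441/562949953421312
(4,6): OLD=2148109706020600615/9007199254740992 → NEW=255, ERR=-148726103938352345/9007199254740992
(5,0): OLD=21781622379693/274877906944 → NEW=0, ERR=21781622379693/274877906944
(5,1): OLD=271271925531855/2199023255552 → NEW=0, ERR=271271925531855/2199023255552
(5,2): OLD=2680290627824889/17592186044416 → NEW=255, ERR=-1805716813501191/17592186044416
(5,3): OLD=14707537377368189/140737488355328 → NEW=0, ERR=14707537377368189/140737488355328
(5,4): OLD=1997293103739108703/9007199254740992 → NEW=255, ERR=-299542706219844257/9007199254740992
(5,5): OLD=15842691393718172719/72057594037927936 → NEW=255, ERR=-2531995085953450961/72057594037927936
(5,6): OLD=250286764562854034401/1152921504606846976 → NEW=255, ERR=-43708219111891944479/1152921504606846976
(6,0): OLD=3198008671603061/35184372088832 → NEW=0, ERR=3198008671603061/35184372088832
(6,1): OLD=83329357614753593/562949953421312 → NEW=255, ERR=-60222880507680967/562949953421312
(6,2): OLD=526253125772124939/9007199254740992 → NEW=0, ERR=526253125772124939/9007199254740992
(6,3): OLD=13011289552115547605/72057594037927936 → NEW=255, ERR=-5363396927556076075/72057594037927936
(6,4): OLD=17868334800876162759/144115188075855872 → NEW=0, ERR=17868334800876162759/144115188075855872
(6,5): OLD=4151929136319497497947/18446744073709551616 → NEW=255, ERR=-551990602476438164133/18446744073709551616
(6,6): OLD=59875235702960643793613/295147905179352825856 → NEW=255, ERR=-15387480117774326799667/295147905179352825856
Row 0: ..#.###
Row 1: .#.#.##
Row 2: ..#.###
Row 3: .#.#.##
Row 4: ..#.#.#
Row 5: ..#.###
Row 6: .#.#.##

Answer: ..#.###
.#.#.##
..#.###
.#.#.##
..#.#.#
..#.###
.#.#.##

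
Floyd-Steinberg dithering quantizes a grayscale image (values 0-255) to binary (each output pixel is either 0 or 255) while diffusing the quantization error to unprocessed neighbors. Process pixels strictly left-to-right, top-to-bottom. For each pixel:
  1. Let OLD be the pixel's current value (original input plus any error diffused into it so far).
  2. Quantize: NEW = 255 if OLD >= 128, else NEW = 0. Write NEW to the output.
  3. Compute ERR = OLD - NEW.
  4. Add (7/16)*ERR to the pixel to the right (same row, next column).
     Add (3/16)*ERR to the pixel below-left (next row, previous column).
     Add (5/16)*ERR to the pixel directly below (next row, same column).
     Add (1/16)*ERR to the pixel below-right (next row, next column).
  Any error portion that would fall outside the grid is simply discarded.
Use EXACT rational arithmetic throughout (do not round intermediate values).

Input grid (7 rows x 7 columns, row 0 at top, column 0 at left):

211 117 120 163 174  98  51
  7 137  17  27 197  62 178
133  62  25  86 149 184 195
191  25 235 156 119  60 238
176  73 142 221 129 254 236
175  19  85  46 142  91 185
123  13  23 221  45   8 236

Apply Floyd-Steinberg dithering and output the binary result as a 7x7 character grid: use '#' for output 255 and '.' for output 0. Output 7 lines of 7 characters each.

(0,0): OLD=211 → NEW=255, ERR=-44
(0,1): OLD=391/4 → NEW=0, ERR=391/4
(0,2): OLD=10417/64 → NEW=255, ERR=-5903/64
(0,3): OLD=125591/1024 → NEW=0, ERR=125591/1024
(0,4): OLD=3729953/16384 → NEW=255, ERR=-447967/16384
(0,5): OLD=22554343/262144 → NEW=0, ERR=22554343/262144
(0,6): OLD=371789905/4194304 → NEW=0, ERR=371789905/4194304
(1,0): OLD=741/64 → NEW=0, ERR=741/64
(1,1): OLD=78115/512 → NEW=255, ERR=-52445/512
(1,2): OLD=-451073/16384 → NEW=0, ERR=-451073/16384
(1,3): OLD=2778147/65536 → NEW=0, ERR=2778147/65536
(1,4): OLD=968042969/4194304 → NEW=255, ERR=-101504551/4194304
(1,5): OLD=3127627657/33554432 → NEW=0, ERR=3127627657/33554432
(1,6): OLD=135214968039/536870912 → NEW=255, ERR=-1687114521/536870912
(2,0): OLD=961841/8192 → NEW=0, ERR=961841/8192
(2,1): OLD=20163979/262144 → NEW=0, ERR=20163979/262144
(2,2): OLD=216405537/4194304 → NEW=0, ERR=216405537/4194304
(2,3): OLD=3877609881/33554432 → NEW=0, ERR=3877609881/33554432
(2,4): OLD=56941073625/268435456 → NEW=255, ERR=-11509967655/268435456
(2,5): OLD=1651564704227/8589934592 → NEW=255, ERR=-538868616733/8589934592
(2,6): OLD=23694219128421/137438953472 → NEW=255, ERR=-11352714006939/137438953472
(3,0): OLD=1015498561/4194304 → NEW=255, ERR=-54048959/4194304
(3,1): OLD=2027088205/33554432 → NEW=0, ERR=2027088205/33554432
(3,2): OLD=81612161095/268435456 → NEW=255, ERR=13161119815/268435456
(3,3): OLD=224141795881/1073741824 → NEW=255, ERR=-49662369239/1073741824
(3,4): OLD=11108610240321/137438953472 → NEW=0, ERR=11108610240321/137438953472
(3,5): OLD=63320466108275/1099511627776 → NEW=0, ERR=63320466108275/1099511627776
(3,6): OLD=4107099798109549/17592186044416 → NEW=255, ERR=-378907643216531/17592186044416
(4,0): OLD=98408586767/536870912 → NEW=255, ERR=-38493495793/536870912
(4,1): OLD=591826263203/8589934592 → NEW=0, ERR=591826263203/8589934592
(4,2): OLD=25091932124589/137438953472 → NEW=255, ERR=-9955001010771/137438953472
(4,3): OLD=212289770077439/1099511627776 → NEW=255, ERR=-68085695005441/1099511627776
(4,4): OLD=1188121838264253/8796093022208 → NEW=255, ERR=-1054881882398787/8796093022208
(4,5): OLD=62077114200697101/281474976710656 → NEW=255, ERR=-9699004860520179/281474976710656
(4,6): OLD=980853905902191723/4503599627370496 → NEW=255, ERR=-167563999077284757/4503599627370496
(5,0): OLD=22747815983769/137438953472 → NEW=255, ERR=-12299117151591/137438953472
(5,1): OLD=-18342807552365/1099511627776 → NEW=0, ERR=-18342807552365/1099511627776
(5,2): OLD=420116398575813/8796093022208 → NEW=0, ERR=420116398575813/8796093022208
(5,3): OLD=1444772871136217/70368744177664 → NEW=0, ERR=1444772871136217/70368744177664
(5,4): OLD=464656733791665155/4503599627370496 → NEW=0, ERR=464656733791665155/4503599627370496
(5,5): OLD=3995563142065725363/36028797018963968 → NEW=0, ERR=3995563142065725363/36028797018963968
(5,6): OLD=126670148585355449629/576460752303423488 → NEW=255, ERR=-20327343252017539811/576460752303423488
(6,0): OLD=1616845774742433/17592186044416 → NEW=0, ERR=1616845774742433/17592186044416
(6,1): OLD=14456081912297589/281474976710656 → NEW=0, ERR=14456081912297589/281474976710656
(6,2): OLD=284635504307963775/4503599627370496 → NEW=0, ERR=284635504307963775/4503599627370496
(6,3): OLD=9994286964373610721/36028797018963968 → NEW=255, ERR=806943724537798881/36028797018963968
(6,4): OLD=7862752801663021815/72057594037927936 → NEW=0, ERR=7862752801663021815/72057594037927936
(6,5): OLD=832240216722505977551/9223372036854775808 → NEW=0, ERR=832240216722505977551/9223372036854775808
(6,6): OLD=40049811032428597801913/147573952589676412928 → NEW=255, ERR=2418453122061112505273/147573952589676412928
Row 0: #.#.#..
Row 1: .#..#.#
Row 2: ....###
Row 3: #.##..#
Row 4: #.#####
Row 5: #.....#
Row 6: ...#..#

Answer: #.#.#..
.#..#.#
....###
#.##..#
#.#####
#.....#
...#..#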